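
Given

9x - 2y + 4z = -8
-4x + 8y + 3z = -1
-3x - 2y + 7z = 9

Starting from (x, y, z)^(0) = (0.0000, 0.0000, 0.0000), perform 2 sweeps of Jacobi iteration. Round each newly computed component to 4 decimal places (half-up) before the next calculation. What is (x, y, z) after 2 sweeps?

Iteration 1:
  x = (-8 - (-2)·0.0000 - (4)·0.0000) / (9) = -0.8889
  y = (-1 - (-4)·0.0000 - (3)·0.0000) / (8) = -0.1250
  z = (9 - (-3)·0.0000 - (-2)·0.0000) / (7) = 1.2857
Iteration 2:
  x = (-8 - (-2)·-0.1250 - (4)·1.2857) / (9) = -1.4881
  y = (-1 - (-4)·-0.8889 - (3)·1.2857) / (8) = -1.0516
  z = (9 - (-3)·-0.8889 - (-2)·-0.1250) / (7) = 0.8690

(-1.4881, -1.0516, 0.8690)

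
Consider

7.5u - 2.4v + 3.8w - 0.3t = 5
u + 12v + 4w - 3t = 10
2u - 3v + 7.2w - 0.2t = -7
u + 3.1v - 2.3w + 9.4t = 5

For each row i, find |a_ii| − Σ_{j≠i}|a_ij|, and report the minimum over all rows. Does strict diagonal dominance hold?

1

row 1: |7.5| − (2.4+3.8+0.3) = 1
row 2: |12| − (1+4+3) = 4
row 3: |7.2| − (2+3+0.2) = 2
row 4: |9.4| − (1+3.1+2.3) = 3
minimum over rows = 1 → strictly diagonally dominant (convergence guaranteed)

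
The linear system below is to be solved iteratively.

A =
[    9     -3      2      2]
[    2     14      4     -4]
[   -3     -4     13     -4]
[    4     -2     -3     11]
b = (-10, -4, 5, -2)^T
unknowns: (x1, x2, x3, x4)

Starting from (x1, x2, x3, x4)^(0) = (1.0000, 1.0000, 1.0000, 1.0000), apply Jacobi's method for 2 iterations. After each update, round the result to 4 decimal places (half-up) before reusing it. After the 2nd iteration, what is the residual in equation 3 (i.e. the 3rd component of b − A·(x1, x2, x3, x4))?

Iteration 1:
  x1 = (-10 - (-3)·1.0000 - (2)·1.0000 - (2)·1.0000) / (9) = -1.2222
  x2 = (-4 - (2)·1.0000 - (4)·1.0000 - (-4)·1.0000) / (14) = -0.4286
  x3 = (5 - (-3)·1.0000 - (-4)·1.0000 - (-4)·1.0000) / (13) = 1.2308
  x4 = (-2 - (4)·1.0000 - (-2)·1.0000 - (-3)·1.0000) / (11) = -0.0909
Iteration 2:
  x1 = (-10 - (-3)·-0.4286 - (2)·1.2308 - (2)·-0.0909) / (9) = -1.5073
  x2 = (-4 - (2)·-1.2222 - (4)·1.2308 - (-4)·-0.0909) / (14) = -0.4887
  x3 = (5 - (-3)·-1.2222 - (-4)·-0.4286 - (-4)·-0.0909) / (13) = -0.0573
  x4 = (-2 - (4)·-1.2222 - (-2)·-0.4286 - (-3)·1.2308) / (11) = 0.5204
Residual b − A·x = (1.1734, 8.1672, 1.3498, -2.8445)

1.3498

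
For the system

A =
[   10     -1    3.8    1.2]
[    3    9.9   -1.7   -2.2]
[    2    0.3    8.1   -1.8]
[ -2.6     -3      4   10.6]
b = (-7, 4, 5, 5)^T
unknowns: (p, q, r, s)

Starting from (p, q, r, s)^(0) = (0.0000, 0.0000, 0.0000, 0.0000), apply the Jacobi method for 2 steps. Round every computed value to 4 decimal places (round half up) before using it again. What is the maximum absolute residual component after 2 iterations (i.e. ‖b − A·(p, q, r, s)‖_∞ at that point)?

Iteration 1:
  p = (-7 - (-1)·0.0000 - (3.8)·0.0000 - (1.2)·0.0000) / (10) = -0.7000
  q = (4 - (3)·0.0000 - (-1.7)·0.0000 - (-2.2)·0.0000) / (9.9) = 0.4040
  r = (5 - (2)·0.0000 - (0.3)·0.0000 - (-1.8)·0.0000) / (8.1) = 0.6173
  s = (5 - (-2.6)·0.0000 - (-3)·0.0000 - (4)·0.0000) / (10.6) = 0.4717
Iteration 2:
  p = (-7 - (-1)·0.4040 - (3.8)·0.6173 - (1.2)·0.4717) / (10) = -0.9508
  q = (4 - (3)·-0.7000 - (-1.7)·0.6173 - (-2.2)·0.4717) / (9.9) = 0.8270
  r = (5 - (2)·-0.7000 - (0.3)·0.4040 - (-1.8)·0.4717) / (8.1) = 0.8800
  s = (5 - (-2.6)·-0.7000 - (-3)·0.4040 - (4)·0.6173) / (10.6) = 0.1814
Residual b − A·x = (-0.2267, 0.5602, -0.1480, -0.4339); ∞-norm = 0.5602

0.5602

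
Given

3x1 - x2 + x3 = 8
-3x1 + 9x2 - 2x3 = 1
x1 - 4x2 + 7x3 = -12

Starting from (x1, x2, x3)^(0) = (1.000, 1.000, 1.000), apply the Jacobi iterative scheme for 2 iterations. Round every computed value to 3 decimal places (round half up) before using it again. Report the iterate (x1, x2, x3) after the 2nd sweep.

Iteration 1:
  x1 = (8 - (-1)·1.000 - (1)·1.000) / (3) = 2.667
  x2 = (1 - (-3)·1.000 - (-2)·1.000) / (9) = 0.667
  x3 = (-12 - (1)·1.000 - (-4)·1.000) / (7) = -1.286
Iteration 2:
  x1 = (8 - (-1)·0.667 - (1)·-1.286) / (3) = 3.318
  x2 = (1 - (-3)·2.667 - (-2)·-1.286) / (9) = 0.714
  x3 = (-12 - (1)·2.667 - (-4)·0.667) / (7) = -1.714

(3.318, 0.714, -1.714)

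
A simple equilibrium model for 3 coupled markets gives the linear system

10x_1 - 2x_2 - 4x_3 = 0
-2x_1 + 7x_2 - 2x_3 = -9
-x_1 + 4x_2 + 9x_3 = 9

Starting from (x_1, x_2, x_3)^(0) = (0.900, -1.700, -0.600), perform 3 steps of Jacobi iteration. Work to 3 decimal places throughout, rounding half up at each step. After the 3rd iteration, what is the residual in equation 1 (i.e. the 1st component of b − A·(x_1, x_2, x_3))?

0.384

Iteration 1:
  x_1 = (0 - (-2)·-1.700 - (-4)·-0.600) / (10) = -0.580
  x_2 = (-9 - (-2)·0.900 - (-2)·-0.600) / (7) = -1.200
  x_3 = (9 - (-1)·0.900 - (4)·-1.700) / (9) = 1.856
Iteration 2:
  x_1 = (0 - (-2)·-1.200 - (-4)·1.856) / (10) = 0.502
  x_2 = (-9 - (-2)·-0.580 - (-2)·1.856) / (7) = -0.921
  x_3 = (9 - (-1)·-0.580 - (4)·-1.200) / (9) = 1.469
Iteration 3:
  x_1 = (0 - (-2)·-0.921 - (-4)·1.469) / (10) = 0.403
  x_2 = (-9 - (-2)·0.502 - (-2)·1.469) / (7) = -0.723
  x_3 = (9 - (-1)·0.502 - (4)·-0.921) / (9) = 1.465
Residual b − A·x = (0.384, -0.203, -0.890)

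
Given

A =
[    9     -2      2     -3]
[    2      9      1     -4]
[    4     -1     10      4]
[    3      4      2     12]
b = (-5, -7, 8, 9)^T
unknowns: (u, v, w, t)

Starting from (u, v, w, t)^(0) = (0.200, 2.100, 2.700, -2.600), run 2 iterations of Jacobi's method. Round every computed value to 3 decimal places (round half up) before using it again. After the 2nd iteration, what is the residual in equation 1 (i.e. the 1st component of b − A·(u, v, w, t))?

10.108

Iteration 1:
  u = (-5 - (-2)·2.100 - (2)·2.700 - (-3)·-2.600) / (9) = -1.556
  v = (-7 - (2)·0.200 - (1)·2.700 - (-4)·-2.600) / (9) = -2.278
  w = (8 - (4)·0.200 - (-1)·2.100 - (4)·-2.600) / (10) = 1.970
  t = (9 - (3)·0.200 - (4)·2.100 - (2)·2.700) / (12) = -0.450
Iteration 2:
  u = (-5 - (-2)·-2.278 - (2)·1.970 - (-3)·-0.450) / (9) = -1.650
  v = (-7 - (2)·-1.556 - (1)·1.970 - (-4)·-0.450) / (9) = -0.851
  w = (8 - (4)·-1.556 - (-1)·-2.278 - (4)·-0.450) / (10) = 1.375
  t = (9 - (3)·-1.556 - (4)·-2.278 - (2)·1.970) / (12) = 1.570
Residual b − A·x = (10.108, 8.864, -6.281, -4.236)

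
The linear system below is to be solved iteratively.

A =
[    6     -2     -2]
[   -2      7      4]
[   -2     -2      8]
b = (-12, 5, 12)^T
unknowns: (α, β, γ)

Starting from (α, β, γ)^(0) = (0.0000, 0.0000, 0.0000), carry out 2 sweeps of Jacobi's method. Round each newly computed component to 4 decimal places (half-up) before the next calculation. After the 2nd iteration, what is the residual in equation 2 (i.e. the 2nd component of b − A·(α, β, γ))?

2.7619

Iteration 1:
  α = (-12 - (-2)·0.0000 - (-2)·0.0000) / (6) = -2.0000
  β = (5 - (-2)·0.0000 - (4)·0.0000) / (7) = 0.7143
  γ = (12 - (-2)·0.0000 - (-2)·0.0000) / (8) = 1.5000
Iteration 2:
  α = (-12 - (-2)·0.7143 - (-2)·1.5000) / (6) = -1.2619
  β = (5 - (-2)·-2.0000 - (4)·1.5000) / (7) = -0.7143
  γ = (12 - (-2)·-2.0000 - (-2)·0.7143) / (8) = 1.1786
Residual b − A·x = (-3.5000, 2.7619, -1.3812)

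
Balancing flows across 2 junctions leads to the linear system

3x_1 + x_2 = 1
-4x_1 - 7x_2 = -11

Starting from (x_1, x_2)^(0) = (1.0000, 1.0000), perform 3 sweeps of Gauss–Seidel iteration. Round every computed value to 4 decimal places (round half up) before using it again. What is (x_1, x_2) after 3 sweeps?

(-0.2268, 1.7010)

Iteration 1:
  x_1 = (1 - (1)·1.0000) / (3) = 0.0000
  x_2 = (-11 - (-4)·0.0000) / (-7) = 1.5714
Iteration 2:
  x_1 = (1 - (1)·1.5714) / (3) = -0.1905
  x_2 = (-11 - (-4)·-0.1905) / (-7) = 1.6803
Iteration 3:
  x_1 = (1 - (1)·1.6803) / (3) = -0.2268
  x_2 = (-11 - (-4)·-0.2268) / (-7) = 1.7010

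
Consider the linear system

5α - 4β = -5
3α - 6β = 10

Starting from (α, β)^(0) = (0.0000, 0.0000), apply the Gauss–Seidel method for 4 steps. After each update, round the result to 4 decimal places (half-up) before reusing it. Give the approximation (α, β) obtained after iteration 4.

(-3.7040, -3.5187)

Iteration 1:
  α = (-5 - (-4)·0.0000) / (5) = -1.0000
  β = (10 - (3)·-1.0000) / (-6) = -2.1667
Iteration 2:
  α = (-5 - (-4)·-2.1667) / (5) = -2.7334
  β = (10 - (3)·-2.7334) / (-6) = -3.0334
Iteration 3:
  α = (-5 - (-4)·-3.0334) / (5) = -3.4267
  β = (10 - (3)·-3.4267) / (-6) = -3.3800
Iteration 4:
  α = (-5 - (-4)·-3.3800) / (5) = -3.7040
  β = (10 - (3)·-3.7040) / (-6) = -3.5187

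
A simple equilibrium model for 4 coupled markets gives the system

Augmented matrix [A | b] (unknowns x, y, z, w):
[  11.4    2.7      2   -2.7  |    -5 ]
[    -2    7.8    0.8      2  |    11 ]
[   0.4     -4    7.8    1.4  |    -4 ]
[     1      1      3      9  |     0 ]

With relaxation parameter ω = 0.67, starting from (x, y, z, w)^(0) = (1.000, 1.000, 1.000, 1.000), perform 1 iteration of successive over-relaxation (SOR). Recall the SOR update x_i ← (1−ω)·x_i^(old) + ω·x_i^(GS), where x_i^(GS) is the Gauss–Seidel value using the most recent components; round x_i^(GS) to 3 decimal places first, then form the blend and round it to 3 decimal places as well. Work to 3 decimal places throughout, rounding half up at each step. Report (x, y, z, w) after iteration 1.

(-0.081, 1.021, 0.219, 0.211)

Iteration 1:
  x: GS value = (-5 - (2.7)·1.000 - (2)·1.000 - (-2.7)·1.000) / (11.4) = -0.614;  x ← (1−ω)·1.000 + ω·-0.614 = -0.081
  y: GS value = (11 - (-2)·-0.081 - (0.8)·1.000 - (2)·1.000) / (7.8) = 1.031;  y ← (1−ω)·1.000 + ω·1.031 = 1.021
  z: GS value = (-4 - (0.4)·-0.081 - (-4)·1.021 - (1.4)·1.000) / (7.8) = -0.165;  z ← (1−ω)·1.000 + ω·-0.165 = 0.219
  w: GS value = (0 - (1)·-0.081 - (1)·1.021 - (3)·0.219) / (9) = -0.177;  w ← (1−ω)·1.000 + ω·-0.177 = 0.211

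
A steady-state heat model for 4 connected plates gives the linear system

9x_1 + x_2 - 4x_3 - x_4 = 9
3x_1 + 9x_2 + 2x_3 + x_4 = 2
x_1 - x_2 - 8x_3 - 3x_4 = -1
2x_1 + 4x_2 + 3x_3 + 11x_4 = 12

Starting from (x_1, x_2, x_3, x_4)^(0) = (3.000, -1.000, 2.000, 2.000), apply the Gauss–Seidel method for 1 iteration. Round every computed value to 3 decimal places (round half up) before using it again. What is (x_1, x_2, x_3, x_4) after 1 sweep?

(2.222, -1.185, -0.199, 1.172)

Iteration 1:
  x_1 = (9 - (1)·-1.000 - (-4)·2.000 - (-1)·2.000) / (9) = 2.222
  x_2 = (2 - (3)·2.222 - (2)·2.000 - (1)·2.000) / (9) = -1.185
  x_3 = (-1 - (1)·2.222 - (-1)·-1.185 - (-3)·2.000) / (-8) = -0.199
  x_4 = (12 - (2)·2.222 - (4)·-1.185 - (3)·-0.199) / (11) = 1.172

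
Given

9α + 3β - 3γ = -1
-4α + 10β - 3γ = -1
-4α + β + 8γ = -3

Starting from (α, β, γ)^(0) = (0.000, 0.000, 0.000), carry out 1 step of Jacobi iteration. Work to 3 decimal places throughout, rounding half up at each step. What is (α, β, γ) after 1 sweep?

Iteration 1:
  α = (-1 - (3)·0.000 - (-3)·0.000) / (9) = -0.111
  β = (-1 - (-4)·0.000 - (-3)·0.000) / (10) = -0.100
  γ = (-3 - (-4)·0.000 - (1)·0.000) / (8) = -0.375

(-0.111, -0.100, -0.375)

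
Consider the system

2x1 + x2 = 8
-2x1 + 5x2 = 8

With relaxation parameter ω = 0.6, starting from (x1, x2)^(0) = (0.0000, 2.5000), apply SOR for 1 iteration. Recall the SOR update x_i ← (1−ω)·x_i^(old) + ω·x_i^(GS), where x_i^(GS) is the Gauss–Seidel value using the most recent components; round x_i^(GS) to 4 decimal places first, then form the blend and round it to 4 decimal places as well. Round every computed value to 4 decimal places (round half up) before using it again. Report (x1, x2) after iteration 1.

Iteration 1:
  x1: GS value = (8 - (1)·2.5000) / (2) = 2.7500;  x1 ← (1−ω)·0.0000 + ω·2.7500 = 1.6500
  x2: GS value = (8 - (-2)·1.6500) / (5) = 2.2600;  x2 ← (1−ω)·2.5000 + ω·2.2600 = 2.3560

(1.6500, 2.3560)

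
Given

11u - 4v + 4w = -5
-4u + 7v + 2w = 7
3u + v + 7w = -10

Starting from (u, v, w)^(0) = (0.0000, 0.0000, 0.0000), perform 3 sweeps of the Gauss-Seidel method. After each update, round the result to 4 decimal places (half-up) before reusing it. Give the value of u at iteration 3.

Iteration 1:
  u = (-5 - (-4)·0.0000 - (4)·0.0000) / (11) = -0.4545
  v = (7 - (-4)·-0.4545 - (2)·0.0000) / (7) = 0.7403
  w = (-10 - (3)·-0.4545 - (1)·0.7403) / (7) = -1.3395
Iteration 2:
  u = (-5 - (-4)·0.7403 - (4)·-1.3395) / (11) = 0.3017
  v = (7 - (-4)·0.3017 - (2)·-1.3395) / (7) = 1.5551
  w = (-10 - (3)·0.3017 - (1)·1.5551) / (7) = -1.7800
Iteration 3:
  u = (-5 - (-4)·1.5551 - (4)·-1.7800) / (11) = 0.7582
  v = (7 - (-4)·0.7582 - (2)·-1.7800) / (7) = 1.9418
  w = (-10 - (3)·0.7582 - (1)·1.9418) / (7) = -2.0309

0.7582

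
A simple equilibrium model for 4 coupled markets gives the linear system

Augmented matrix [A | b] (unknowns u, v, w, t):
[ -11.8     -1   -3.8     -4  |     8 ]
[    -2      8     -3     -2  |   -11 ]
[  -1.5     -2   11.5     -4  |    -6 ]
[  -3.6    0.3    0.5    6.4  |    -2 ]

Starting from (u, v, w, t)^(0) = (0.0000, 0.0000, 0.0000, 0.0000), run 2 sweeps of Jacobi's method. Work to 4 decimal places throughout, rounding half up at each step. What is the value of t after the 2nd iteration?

Iteration 1:
  u = (8 - (-1)·0.0000 - (-3.8)·0.0000 - (-4)·0.0000) / (-11.8) = -0.6780
  v = (-11 - (-2)·0.0000 - (-3)·0.0000 - (-2)·0.0000) / (8) = -1.3750
  w = (-6 - (-1.5)·0.0000 - (-2)·0.0000 - (-4)·0.0000) / (11.5) = -0.5217
  t = (-2 - (-3.6)·0.0000 - (0.3)·0.0000 - (0.5)·0.0000) / (6.4) = -0.3125
Iteration 2:
  u = (8 - (-1)·-1.3750 - (-3.8)·-0.5217 - (-4)·-0.3125) / (-11.8) = -0.2875
  v = (-11 - (-2)·-0.6780 - (-3)·-0.5217 - (-2)·-0.3125) / (8) = -1.8183
  w = (-6 - (-1.5)·-0.6780 - (-2)·-1.3750 - (-4)·-0.3125) / (11.5) = -0.9580
  t = (-2 - (-3.6)·-0.6780 - (0.3)·-1.3750 - (0.5)·-0.5217) / (6.4) = -0.5887

-0.5887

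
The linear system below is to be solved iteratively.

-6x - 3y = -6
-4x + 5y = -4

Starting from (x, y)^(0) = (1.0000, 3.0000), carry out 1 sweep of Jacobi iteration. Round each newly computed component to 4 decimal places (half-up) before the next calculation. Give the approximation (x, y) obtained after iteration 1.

(-0.5000, 0.0000)

Iteration 1:
  x = (-6 - (-3)·3.0000) / (-6) = -0.5000
  y = (-4 - (-4)·1.0000) / (5) = 0.0000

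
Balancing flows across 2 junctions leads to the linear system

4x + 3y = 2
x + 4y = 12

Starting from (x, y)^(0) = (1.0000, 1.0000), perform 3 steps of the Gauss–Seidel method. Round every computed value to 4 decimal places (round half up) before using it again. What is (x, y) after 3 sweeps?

(-2.0869, 3.5217)

Iteration 1:
  x = (2 - (3)·1.0000) / (4) = -0.2500
  y = (12 - (1)·-0.2500) / (4) = 3.0625
Iteration 2:
  x = (2 - (3)·3.0625) / (4) = -1.7969
  y = (12 - (1)·-1.7969) / (4) = 3.4492
Iteration 3:
  x = (2 - (3)·3.4492) / (4) = -2.0869
  y = (12 - (1)·-2.0869) / (4) = 3.5217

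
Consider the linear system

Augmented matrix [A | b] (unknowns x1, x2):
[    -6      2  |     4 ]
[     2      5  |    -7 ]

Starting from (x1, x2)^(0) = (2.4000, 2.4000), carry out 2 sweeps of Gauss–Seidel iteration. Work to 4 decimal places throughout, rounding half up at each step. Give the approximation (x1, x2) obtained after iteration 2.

(-1.1511, -0.9396)

Iteration 1:
  x1 = (4 - (2)·2.4000) / (-6) = 0.1333
  x2 = (-7 - (2)·0.1333) / (5) = -1.4533
Iteration 2:
  x1 = (4 - (2)·-1.4533) / (-6) = -1.1511
  x2 = (-7 - (2)·-1.1511) / (5) = -0.9396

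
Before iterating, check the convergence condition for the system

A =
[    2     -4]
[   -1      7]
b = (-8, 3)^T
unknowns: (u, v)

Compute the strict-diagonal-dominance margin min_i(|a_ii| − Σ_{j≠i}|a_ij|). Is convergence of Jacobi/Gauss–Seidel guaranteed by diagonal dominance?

-2

row 1: |2| − (4) = -2
row 2: |7| − (1) = 6
minimum over rows = -2 → not strictly diagonally dominant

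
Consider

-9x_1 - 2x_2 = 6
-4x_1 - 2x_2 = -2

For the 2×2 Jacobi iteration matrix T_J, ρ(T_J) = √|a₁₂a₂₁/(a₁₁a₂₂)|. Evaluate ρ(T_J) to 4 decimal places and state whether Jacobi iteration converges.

0.6667

a₁₂a₂₁/(a₁₁a₂₂) = (-2)·(-4) / ((-9)·(-2)) = 0.444444
ρ = √|0.444444| = √0.444444 = 0.6667
ρ < 1, so Jacobi converges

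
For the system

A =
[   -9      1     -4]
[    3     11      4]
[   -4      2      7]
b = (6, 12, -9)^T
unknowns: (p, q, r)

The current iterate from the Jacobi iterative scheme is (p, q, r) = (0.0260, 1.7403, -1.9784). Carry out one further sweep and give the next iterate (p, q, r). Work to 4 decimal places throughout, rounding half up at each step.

(0.4060, 1.8032, -1.7681)

One sweep:
  p = (6 - (1)·1.7403 - (-4)·-1.9784) / (-9) = 0.4060
  q = (12 - (3)·0.0260 - (4)·-1.9784) / (11) = 1.8032
  r = (-9 - (-4)·0.0260 - (2)·1.7403) / (7) = -1.7681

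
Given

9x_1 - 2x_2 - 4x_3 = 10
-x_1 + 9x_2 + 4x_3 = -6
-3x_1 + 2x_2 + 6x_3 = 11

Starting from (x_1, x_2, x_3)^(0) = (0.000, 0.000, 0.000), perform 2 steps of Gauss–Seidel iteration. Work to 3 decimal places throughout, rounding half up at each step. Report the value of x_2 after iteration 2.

-1.572

Iteration 1:
  x_1 = (10 - (-2)·0.000 - (-4)·0.000) / (9) = 1.111
  x_2 = (-6 - (-1)·1.111 - (4)·0.000) / (9) = -0.543
  x_3 = (11 - (-3)·1.111 - (2)·-0.543) / (6) = 2.570
Iteration 2:
  x_1 = (10 - (-2)·-0.543 - (-4)·2.570) / (9) = 2.133
  x_2 = (-6 - (-1)·2.133 - (4)·2.570) / (9) = -1.572
  x_3 = (11 - (-3)·2.133 - (2)·-1.572) / (6) = 3.424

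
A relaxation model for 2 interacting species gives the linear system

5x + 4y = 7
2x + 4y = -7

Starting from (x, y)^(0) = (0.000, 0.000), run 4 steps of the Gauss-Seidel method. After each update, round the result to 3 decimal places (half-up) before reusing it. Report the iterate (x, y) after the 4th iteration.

(4.458, -3.979)

Iteration 1:
  x = (7 - (4)·0.000) / (5) = 1.400
  y = (-7 - (2)·1.400) / (4) = -2.450
Iteration 2:
  x = (7 - (4)·-2.450) / (5) = 3.360
  y = (-7 - (2)·3.360) / (4) = -3.430
Iteration 3:
  x = (7 - (4)·-3.430) / (5) = 4.144
  y = (-7 - (2)·4.144) / (4) = -3.822
Iteration 4:
  x = (7 - (4)·-3.822) / (5) = 4.458
  y = (-7 - (2)·4.458) / (4) = -3.979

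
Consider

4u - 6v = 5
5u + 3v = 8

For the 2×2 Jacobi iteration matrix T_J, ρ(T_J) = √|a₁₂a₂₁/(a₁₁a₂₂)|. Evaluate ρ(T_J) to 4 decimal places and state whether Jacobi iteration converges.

1.5811

a₁₂a₂₁/(a₁₁a₂₂) = (-6)·(5) / ((4)·(3)) = -2.500000
ρ = √|-2.500000| = √2.500000 = 1.5811
ρ > 1, so Jacobi diverges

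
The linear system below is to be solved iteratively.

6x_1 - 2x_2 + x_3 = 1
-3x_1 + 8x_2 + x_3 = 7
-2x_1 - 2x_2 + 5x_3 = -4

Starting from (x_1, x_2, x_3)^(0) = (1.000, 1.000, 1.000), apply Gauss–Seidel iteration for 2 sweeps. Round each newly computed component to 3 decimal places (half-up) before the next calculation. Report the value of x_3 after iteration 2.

Iteration 1:
  x_1 = (1 - (-2)·1.000 - (1)·1.000) / (6) = 0.333
  x_2 = (7 - (-3)·0.333 - (1)·1.000) / (8) = 0.875
  x_3 = (-4 - (-2)·0.333 - (-2)·0.875) / (5) = -0.317
Iteration 2:
  x_1 = (1 - (-2)·0.875 - (1)·-0.317) / (6) = 0.511
  x_2 = (7 - (-3)·0.511 - (1)·-0.317) / (8) = 1.106
  x_3 = (-4 - (-2)·0.511 - (-2)·1.106) / (5) = -0.153

-0.153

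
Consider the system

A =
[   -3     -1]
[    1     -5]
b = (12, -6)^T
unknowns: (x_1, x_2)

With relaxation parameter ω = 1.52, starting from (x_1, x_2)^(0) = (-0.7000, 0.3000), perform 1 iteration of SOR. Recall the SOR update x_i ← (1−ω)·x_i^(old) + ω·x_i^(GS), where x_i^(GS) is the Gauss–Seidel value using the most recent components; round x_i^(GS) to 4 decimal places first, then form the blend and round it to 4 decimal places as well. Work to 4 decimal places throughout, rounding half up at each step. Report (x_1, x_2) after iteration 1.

Iteration 1:
  x_1: GS value = (12 - (-1)·0.3000) / (-3) = -4.1000;  x_1 ← (1−ω)·-0.7000 + ω·-4.1000 = -5.8680
  x_2: GS value = (-6 - (1)·-5.8680) / (-5) = 0.0264;  x_2 ← (1−ω)·0.3000 + ω·0.0264 = -0.1159

(-5.8680, -0.1159)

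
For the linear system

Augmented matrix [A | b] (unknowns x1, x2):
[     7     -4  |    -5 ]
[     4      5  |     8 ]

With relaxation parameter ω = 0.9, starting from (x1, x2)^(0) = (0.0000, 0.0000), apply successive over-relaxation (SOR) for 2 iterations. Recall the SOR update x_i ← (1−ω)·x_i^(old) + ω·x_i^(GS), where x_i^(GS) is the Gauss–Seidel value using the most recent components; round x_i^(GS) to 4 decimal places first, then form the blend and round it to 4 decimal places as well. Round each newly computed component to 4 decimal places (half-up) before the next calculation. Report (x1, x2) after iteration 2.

Iteration 1:
  x1: GS value = (-5 - (-4)·0.0000) / (7) = -0.7143;  x1 ← (1−ω)·0.0000 + ω·-0.7143 = -0.6429
  x2: GS value = (8 - (4)·-0.6429) / (5) = 2.1143;  x2 ← (1−ω)·0.0000 + ω·2.1143 = 1.9029
Iteration 2:
  x1: GS value = (-5 - (-4)·1.9029) / (7) = 0.3731;  x1 ← (1−ω)·-0.6429 + ω·0.3731 = 0.2715
  x2: GS value = (8 - (4)·0.2715) / (5) = 1.3828;  x2 ← (1−ω)·1.9029 + ω·1.3828 = 1.4348

(0.2715, 1.4348)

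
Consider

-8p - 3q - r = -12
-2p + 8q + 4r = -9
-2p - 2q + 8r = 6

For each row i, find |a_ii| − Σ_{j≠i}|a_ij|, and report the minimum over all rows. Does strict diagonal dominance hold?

2

row 1: |-8| − (3+1) = 4
row 2: |8| − (2+4) = 2
row 3: |8| − (2+2) = 4
minimum over rows = 2 → strictly diagonally dominant (convergence guaranteed)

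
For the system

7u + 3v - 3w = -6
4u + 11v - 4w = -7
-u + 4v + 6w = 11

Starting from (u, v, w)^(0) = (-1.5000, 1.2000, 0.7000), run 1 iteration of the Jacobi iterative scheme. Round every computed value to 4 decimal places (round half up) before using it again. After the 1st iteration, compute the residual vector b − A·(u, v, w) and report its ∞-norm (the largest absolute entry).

4.5744

Iteration 1:
  u = (-6 - (3)·1.2000 - (-3)·0.7000) / (7) = -1.0714
  v = (-7 - (4)·-1.5000 - (-4)·0.7000) / (11) = 0.1636
  w = (11 - (-1)·-1.5000 - (4)·1.2000) / (6) = 0.7833
Residual b − A·x = (3.3589, -1.3808, 4.5744); ∞-norm = 4.5744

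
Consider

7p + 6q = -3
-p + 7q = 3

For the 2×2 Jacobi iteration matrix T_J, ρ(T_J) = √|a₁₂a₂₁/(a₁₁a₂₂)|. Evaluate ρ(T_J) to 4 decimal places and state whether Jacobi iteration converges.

a₁₂a₂₁/(a₁₁a₂₂) = (6)·(-1) / ((7)·(7)) = -0.122449
ρ = √|-0.122449| = √0.122449 = 0.3499
ρ < 1, so Jacobi converges

0.3499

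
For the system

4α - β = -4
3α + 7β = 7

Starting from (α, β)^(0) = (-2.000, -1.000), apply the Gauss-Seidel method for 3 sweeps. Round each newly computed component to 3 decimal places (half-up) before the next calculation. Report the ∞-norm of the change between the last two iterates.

Iteration 1:
  α = (-4 - (-1)·-1.000) / (4) = -1.250
  β = (7 - (3)·-1.250) / (7) = 1.536
Iteration 2:
  α = (-4 - (-1)·1.536) / (4) = -0.616
  β = (7 - (3)·-0.616) / (7) = 1.264
Iteration 3:
  α = (-4 - (-1)·1.264) / (4) = -0.684
  β = (7 - (3)·-0.684) / (7) = 1.293
Change: (-0.068, 0.029) → max |·| = 0.068

0.068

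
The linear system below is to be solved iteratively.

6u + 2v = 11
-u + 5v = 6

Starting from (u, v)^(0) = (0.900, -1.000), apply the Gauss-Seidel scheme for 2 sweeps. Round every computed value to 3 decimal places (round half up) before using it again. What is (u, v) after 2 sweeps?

(1.289, 1.458)

Iteration 1:
  u = (11 - (2)·-1.000) / (6) = 2.167
  v = (6 - (-1)·2.167) / (5) = 1.633
Iteration 2:
  u = (11 - (2)·1.633) / (6) = 1.289
  v = (6 - (-1)·1.289) / (5) = 1.458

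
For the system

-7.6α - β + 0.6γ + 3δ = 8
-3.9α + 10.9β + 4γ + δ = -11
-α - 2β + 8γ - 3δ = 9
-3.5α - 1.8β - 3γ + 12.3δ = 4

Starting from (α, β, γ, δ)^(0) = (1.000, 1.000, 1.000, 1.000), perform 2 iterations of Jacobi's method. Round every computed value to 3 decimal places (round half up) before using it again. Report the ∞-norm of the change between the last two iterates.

Iteration 1:
  α = (8 - (-1)·1.000 - (0.6)·1.000 - (3)·1.000) / (-7.6) = -0.711
  β = (-11 - (-3.9)·1.000 - (4)·1.000 - (1)·1.000) / (10.9) = -1.110
  γ = (9 - (-1)·1.000 - (-2)·1.000 - (-3)·1.000) / (8) = 1.875
  δ = (4 - (-3.5)·1.000 - (-1.8)·1.000 - (-3)·1.000) / (12.3) = 1.000
Iteration 2:
  α = (8 - (-1)·-1.110 - (0.6)·1.875 - (3)·1.000) / (-7.6) = -0.364
  β = (-11 - (-3.9)·-0.711 - (4)·1.875 - (1)·1.000) / (10.9) = -2.043
  γ = (9 - (-1)·-0.711 - (-2)·-1.110 - (-3)·1.000) / (8) = 1.134
  δ = (4 - (-3.5)·-0.711 - (-1.8)·-1.110 - (-3)·1.875) / (12.3) = 0.418
Change: (0.347, -0.933, -0.741, -0.582) → max |·| = 0.933

0.933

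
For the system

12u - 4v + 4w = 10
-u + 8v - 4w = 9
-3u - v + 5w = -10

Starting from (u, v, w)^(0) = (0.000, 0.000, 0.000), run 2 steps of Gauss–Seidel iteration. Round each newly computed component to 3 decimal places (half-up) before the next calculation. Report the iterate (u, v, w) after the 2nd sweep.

(1.661, 0.706, -0.862)

Iteration 1:
  u = (10 - (-4)·0.000 - (4)·0.000) / (12) = 0.833
  v = (9 - (-1)·0.833 - (-4)·0.000) / (8) = 1.229
  w = (-10 - (-3)·0.833 - (-1)·1.229) / (5) = -1.254
Iteration 2:
  u = (10 - (-4)·1.229 - (4)·-1.254) / (12) = 1.661
  v = (9 - (-1)·1.661 - (-4)·-1.254) / (8) = 0.706
  w = (-10 - (-3)·1.661 - (-1)·0.706) / (5) = -0.862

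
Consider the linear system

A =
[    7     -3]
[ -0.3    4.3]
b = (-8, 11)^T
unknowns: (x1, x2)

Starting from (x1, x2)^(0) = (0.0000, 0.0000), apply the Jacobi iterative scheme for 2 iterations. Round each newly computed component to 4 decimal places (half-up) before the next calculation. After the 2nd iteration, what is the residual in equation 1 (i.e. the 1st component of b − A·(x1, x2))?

-0.2393

Iteration 1:
  x1 = (-8 - (-3)·0.0000) / (7) = -1.1429
  x2 = (11 - (-0.3)·0.0000) / (4.3) = 2.5581
Iteration 2:
  x1 = (-8 - (-3)·2.5581) / (7) = -0.0465
  x2 = (11 - (-0.3)·-1.1429) / (4.3) = 2.4784
Residual b − A·x = (-0.2393, 0.3289)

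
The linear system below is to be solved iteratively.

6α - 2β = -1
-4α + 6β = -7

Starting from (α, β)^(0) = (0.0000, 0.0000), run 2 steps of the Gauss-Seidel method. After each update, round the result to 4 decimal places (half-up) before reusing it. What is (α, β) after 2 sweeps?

(-0.5926, -1.5617)

Iteration 1:
  α = (-1 - (-2)·0.0000) / (6) = -0.1667
  β = (-7 - (-4)·-0.1667) / (6) = -1.2778
Iteration 2:
  α = (-1 - (-2)·-1.2778) / (6) = -0.5926
  β = (-7 - (-4)·-0.5926) / (6) = -1.5617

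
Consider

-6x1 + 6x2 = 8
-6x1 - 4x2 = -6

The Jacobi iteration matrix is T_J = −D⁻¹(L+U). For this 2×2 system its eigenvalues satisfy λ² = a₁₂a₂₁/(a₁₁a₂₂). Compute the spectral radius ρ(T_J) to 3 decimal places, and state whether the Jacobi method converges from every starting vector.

1.225

a₁₂a₂₁/(a₁₁a₂₂) = (6)·(-6) / ((-6)·(-4)) = -1.500000
ρ = √|-1.500000| = √1.500000 = 1.225
ρ > 1, so Jacobi diverges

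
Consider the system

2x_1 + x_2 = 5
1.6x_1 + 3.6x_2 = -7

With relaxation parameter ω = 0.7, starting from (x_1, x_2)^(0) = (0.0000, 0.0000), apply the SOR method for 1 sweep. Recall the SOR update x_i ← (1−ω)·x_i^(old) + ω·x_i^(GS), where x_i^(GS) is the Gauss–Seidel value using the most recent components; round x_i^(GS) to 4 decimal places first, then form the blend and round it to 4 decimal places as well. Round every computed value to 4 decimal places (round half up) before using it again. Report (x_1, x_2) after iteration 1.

(1.7500, -1.9055)

Iteration 1:
  x_1: GS value = (5 - (1)·0.0000) / (2) = 2.5000;  x_1 ← (1−ω)·0.0000 + ω·2.5000 = 1.7500
  x_2: GS value = (-7 - (1.6)·1.7500) / (3.6) = -2.7222;  x_2 ← (1−ω)·0.0000 + ω·-2.7222 = -1.9055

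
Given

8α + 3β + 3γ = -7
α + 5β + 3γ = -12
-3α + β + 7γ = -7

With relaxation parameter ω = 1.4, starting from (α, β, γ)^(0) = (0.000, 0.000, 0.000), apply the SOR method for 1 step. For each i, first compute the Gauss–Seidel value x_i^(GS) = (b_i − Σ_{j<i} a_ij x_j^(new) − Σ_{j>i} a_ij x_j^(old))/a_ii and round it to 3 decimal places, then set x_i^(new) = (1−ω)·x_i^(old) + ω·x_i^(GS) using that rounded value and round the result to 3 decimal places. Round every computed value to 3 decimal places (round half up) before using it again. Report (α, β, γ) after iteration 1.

(-1.225, -3.017, -1.532)

Iteration 1:
  α: GS value = (-7 - (3)·0.000 - (3)·0.000) / (8) = -0.875;  α ← (1−ω)·0.000 + ω·-0.875 = -1.225
  β: GS value = (-12 - (1)·-1.225 - (3)·0.000) / (5) = -2.155;  β ← (1−ω)·0.000 + ω·-2.155 = -3.017
  γ: GS value = (-7 - (-3)·-1.225 - (1)·-3.017) / (7) = -1.094;  γ ← (1−ω)·0.000 + ω·-1.094 = -1.532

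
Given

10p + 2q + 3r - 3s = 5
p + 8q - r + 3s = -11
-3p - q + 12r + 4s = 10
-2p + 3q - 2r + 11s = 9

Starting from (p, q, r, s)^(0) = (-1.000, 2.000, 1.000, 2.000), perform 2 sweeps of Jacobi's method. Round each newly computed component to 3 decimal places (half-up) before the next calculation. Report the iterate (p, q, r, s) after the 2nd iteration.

(0.932, -1.517, 0.686, 1.417)

Iteration 1:
  p = (5 - (2)·2.000 - (3)·1.000 - (-3)·2.000) / (10) = 0.400
  q = (-11 - (1)·-1.000 - (-1)·1.000 - (3)·2.000) / (8) = -1.875
  r = (10 - (-3)·-1.000 - (-1)·2.000 - (4)·2.000) / (12) = 0.083
  s = (9 - (-2)·-1.000 - (3)·2.000 - (-2)·1.000) / (11) = 0.273
Iteration 2:
  p = (5 - (2)·-1.875 - (3)·0.083 - (-3)·0.273) / (10) = 0.932
  q = (-11 - (1)·0.400 - (-1)·0.083 - (3)·0.273) / (8) = -1.517
  r = (10 - (-3)·0.400 - (-1)·-1.875 - (4)·0.273) / (12) = 0.686
  s = (9 - (-2)·0.400 - (3)·-1.875 - (-2)·0.083) / (11) = 1.417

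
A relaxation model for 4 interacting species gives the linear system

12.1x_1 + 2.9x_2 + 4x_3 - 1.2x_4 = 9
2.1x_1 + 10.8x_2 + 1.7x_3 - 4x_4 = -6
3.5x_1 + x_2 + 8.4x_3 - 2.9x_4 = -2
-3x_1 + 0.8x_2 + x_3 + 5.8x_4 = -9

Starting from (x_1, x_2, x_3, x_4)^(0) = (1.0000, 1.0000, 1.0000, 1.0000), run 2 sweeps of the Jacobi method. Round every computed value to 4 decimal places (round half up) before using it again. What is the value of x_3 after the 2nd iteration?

-0.7521

Iteration 1:
  x_1 = (9 - (2.9)·1.0000 - (4)·1.0000 - (-1.2)·1.0000) / (12.1) = 0.2727
  x_2 = (-6 - (2.1)·1.0000 - (1.7)·1.0000 - (-4)·1.0000) / (10.8) = -0.5370
  x_3 = (-2 - (3.5)·1.0000 - (1)·1.0000 - (-2.9)·1.0000) / (8.4) = -0.4286
  x_4 = (-9 - (-3)·1.0000 - (0.8)·1.0000 - (1)·1.0000) / (5.8) = -1.3448
Iteration 2:
  x_1 = (9 - (2.9)·-0.5370 - (4)·-0.4286 - (-1.2)·-1.3448) / (12.1) = 0.8808
  x_2 = (-6 - (2.1)·0.2727 - (1.7)·-0.4286 - (-4)·-1.3448) / (10.8) = -1.0392
  x_3 = (-2 - (3.5)·0.2727 - (1)·-0.5370 - (-2.9)·-1.3448) / (8.4) = -0.7521
  x_4 = (-9 - (-3)·0.2727 - (0.8)·-0.5370 - (1)·-0.4286) / (5.8) = -1.2627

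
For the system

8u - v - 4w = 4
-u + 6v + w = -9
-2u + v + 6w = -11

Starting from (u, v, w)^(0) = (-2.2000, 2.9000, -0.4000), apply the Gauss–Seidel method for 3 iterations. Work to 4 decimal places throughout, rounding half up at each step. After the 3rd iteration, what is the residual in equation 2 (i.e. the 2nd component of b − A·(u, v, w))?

Iteration 1:
  u = (4 - (-1)·2.9000 - (-4)·-0.4000) / (8) = 0.6625
  v = (-9 - (-1)·0.6625 - (1)·-0.4000) / (6) = -1.3229
  w = (-11 - (-2)·0.6625 - (1)·-1.3229) / (6) = -1.3920
Iteration 2:
  u = (4 - (-1)·-1.3229 - (-4)·-1.3920) / (8) = -0.3614
  v = (-9 - (-1)·-0.3614 - (1)·-1.3920) / (6) = -1.3282
  w = (-11 - (-2)·-0.3614 - (1)·-1.3282) / (6) = -1.7324
Iteration 3:
  u = (4 - (-1)·-1.3282 - (-4)·-1.7324) / (8) = -0.5322
  v = (-9 - (-1)·-0.5322 - (1)·-1.7324) / (6) = -1.3000
  w = (-11 - (-2)·-0.5322 - (1)·-1.3000) / (6) = -1.7941
Residual b − A·x = (-0.2188, 0.0619, 0.0002)

0.0619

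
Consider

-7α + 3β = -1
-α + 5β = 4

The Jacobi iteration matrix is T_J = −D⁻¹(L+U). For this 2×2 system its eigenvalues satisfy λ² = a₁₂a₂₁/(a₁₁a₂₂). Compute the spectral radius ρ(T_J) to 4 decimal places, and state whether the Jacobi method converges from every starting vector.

a₁₂a₂₁/(a₁₁a₂₂) = (3)·(-1) / ((-7)·(5)) = 0.085714
ρ = √|0.085714| = √0.085714 = 0.2928
ρ < 1, so Jacobi converges

0.2928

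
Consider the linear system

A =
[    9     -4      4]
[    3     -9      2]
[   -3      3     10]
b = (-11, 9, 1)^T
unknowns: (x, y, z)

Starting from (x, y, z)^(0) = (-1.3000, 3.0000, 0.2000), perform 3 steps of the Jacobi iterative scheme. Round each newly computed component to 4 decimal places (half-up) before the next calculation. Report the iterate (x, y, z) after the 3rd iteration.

(-2.0135, -1.3206, 0.0839)

Iteration 1:
  x = (-11 - (-4)·3.0000 - (4)·0.2000) / (9) = 0.0222
  y = (9 - (3)·-1.3000 - (2)·0.2000) / (-9) = -1.3889
  z = (1 - (-3)·-1.3000 - (3)·3.0000) / (10) = -1.1900
Iteration 2:
  x = (-11 - (-4)·-1.3889 - (4)·-1.1900) / (9) = -1.3106
  y = (9 - (3)·0.0222 - (2)·-1.1900) / (-9) = -1.2570
  z = (1 - (-3)·0.0222 - (3)·-1.3889) / (10) = 0.5233
Iteration 3:
  x = (-11 - (-4)·-1.2570 - (4)·0.5233) / (9) = -2.0135
  y = (9 - (3)·-1.3106 - (2)·0.5233) / (-9) = -1.3206
  z = (1 - (-3)·-1.3106 - (3)·-1.2570) / (10) = 0.0839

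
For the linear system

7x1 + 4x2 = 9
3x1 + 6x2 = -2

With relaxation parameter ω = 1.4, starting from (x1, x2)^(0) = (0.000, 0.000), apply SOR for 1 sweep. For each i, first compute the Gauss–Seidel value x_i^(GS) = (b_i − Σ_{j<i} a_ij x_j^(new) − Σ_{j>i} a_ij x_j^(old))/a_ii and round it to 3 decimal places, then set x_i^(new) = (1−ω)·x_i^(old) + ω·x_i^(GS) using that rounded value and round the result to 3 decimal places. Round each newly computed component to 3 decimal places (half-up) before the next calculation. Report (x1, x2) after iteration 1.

Iteration 1:
  x1: GS value = (9 - (4)·0.000) / (7) = 1.286;  x1 ← (1−ω)·0.000 + ω·1.286 = 1.800
  x2: GS value = (-2 - (3)·1.800) / (6) = -1.233;  x2 ← (1−ω)·0.000 + ω·-1.233 = -1.726

(1.800, -1.726)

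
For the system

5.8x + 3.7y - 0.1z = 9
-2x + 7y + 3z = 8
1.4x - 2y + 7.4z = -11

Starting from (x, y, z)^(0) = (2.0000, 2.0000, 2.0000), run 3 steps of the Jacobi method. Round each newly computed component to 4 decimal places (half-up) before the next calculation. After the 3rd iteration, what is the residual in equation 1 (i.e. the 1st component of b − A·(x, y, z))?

-0.6804

Iteration 1:
  x = (9 - (3.7)·2.0000 - (-0.1)·2.0000) / (5.8) = 0.3103
  y = (8 - (-2)·2.0000 - (3)·2.0000) / (7) = 0.8571
  z = (-11 - (1.4)·2.0000 - (-2)·2.0000) / (7.4) = -1.3243
Iteration 2:
  x = (9 - (3.7)·0.8571 - (-0.1)·-1.3243) / (5.8) = 0.9821
  y = (8 - (-2)·0.3103 - (3)·-1.3243) / (7) = 1.7991
  z = (-11 - (1.4)·0.3103 - (-2)·0.8571) / (7.4) = -1.3135
Iteration 3:
  x = (9 - (3.7)·1.7991 - (-0.1)·-1.3135) / (5.8) = 0.3814
  y = (8 - (-2)·0.9821 - (3)·-1.3135) / (7) = 1.9864
  z = (-11 - (1.4)·0.9821 - (-2)·1.7991) / (7.4) = -1.1860
Residual b − A·x = (-0.6804, -1.5840, 1.2152)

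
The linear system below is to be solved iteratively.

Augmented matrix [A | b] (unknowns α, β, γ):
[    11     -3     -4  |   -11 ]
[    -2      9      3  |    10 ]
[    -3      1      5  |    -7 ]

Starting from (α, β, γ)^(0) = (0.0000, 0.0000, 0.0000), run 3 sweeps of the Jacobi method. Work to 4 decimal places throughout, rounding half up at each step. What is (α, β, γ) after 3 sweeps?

Iteration 1:
  α = (-11 - (-3)·0.0000 - (-4)·0.0000) / (11) = -1.0000
  β = (10 - (-2)·0.0000 - (3)·0.0000) / (9) = 1.1111
  γ = (-7 - (-3)·0.0000 - (1)·0.0000) / (5) = -1.4000
Iteration 2:
  α = (-11 - (-3)·1.1111 - (-4)·-1.4000) / (11) = -1.2061
  β = (10 - (-2)·-1.0000 - (3)·-1.4000) / (9) = 1.3556
  γ = (-7 - (-3)·-1.0000 - (1)·1.1111) / (5) = -2.2222
Iteration 3:
  α = (-11 - (-3)·1.3556 - (-4)·-2.2222) / (11) = -1.4384
  β = (10 - (-2)·-1.2061 - (3)·-2.2222) / (9) = 1.5838
  γ = (-7 - (-3)·-1.2061 - (1)·1.3556) / (5) = -2.3948

(-1.4384, 1.5838, -2.3948)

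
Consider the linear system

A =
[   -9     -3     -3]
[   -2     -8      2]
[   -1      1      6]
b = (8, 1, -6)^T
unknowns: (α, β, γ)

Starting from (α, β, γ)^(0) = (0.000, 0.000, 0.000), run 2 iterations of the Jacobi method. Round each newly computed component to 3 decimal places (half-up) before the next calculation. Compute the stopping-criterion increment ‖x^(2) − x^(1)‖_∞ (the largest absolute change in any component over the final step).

0.375

Iteration 1:
  α = (8 - (-3)·0.000 - (-3)·0.000) / (-9) = -0.889
  β = (1 - (-2)·0.000 - (2)·0.000) / (-8) = -0.125
  γ = (-6 - (-1)·0.000 - (1)·0.000) / (6) = -1.000
Iteration 2:
  α = (8 - (-3)·-0.125 - (-3)·-1.000) / (-9) = -0.514
  β = (1 - (-2)·-0.889 - (2)·-1.000) / (-8) = -0.153
  γ = (-6 - (-1)·-0.889 - (1)·-0.125) / (6) = -1.127
Change: (0.375, -0.028, -0.127) → max |·| = 0.375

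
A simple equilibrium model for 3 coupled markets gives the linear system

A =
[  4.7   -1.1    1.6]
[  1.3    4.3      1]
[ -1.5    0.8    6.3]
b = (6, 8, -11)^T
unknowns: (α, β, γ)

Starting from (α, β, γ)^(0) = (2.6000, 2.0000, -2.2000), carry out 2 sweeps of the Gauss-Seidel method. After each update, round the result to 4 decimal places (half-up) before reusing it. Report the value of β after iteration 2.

1.5360

Iteration 1:
  α = (6 - (-1.1)·2.0000 - (1.6)·-2.2000) / (4.7) = 2.4936
  β = (8 - (1.3)·2.4936 - (1)·-2.2000) / (4.3) = 1.6182
  γ = (-11 - (-1.5)·2.4936 - (0.8)·1.6182) / (6.3) = -1.3578
Iteration 2:
  α = (6 - (-1.1)·1.6182 - (1.6)·-1.3578) / (4.7) = 2.1176
  β = (8 - (1.3)·2.1176 - (1)·-1.3578) / (4.3) = 1.5360
  γ = (-11 - (-1.5)·2.1176 - (0.8)·1.5360) / (6.3) = -1.4369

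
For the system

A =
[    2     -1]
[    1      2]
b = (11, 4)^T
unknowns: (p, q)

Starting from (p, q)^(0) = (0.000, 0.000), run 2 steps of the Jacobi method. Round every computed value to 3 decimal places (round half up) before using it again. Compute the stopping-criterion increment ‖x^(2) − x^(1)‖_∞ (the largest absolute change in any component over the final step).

Iteration 1:
  p = (11 - (-1)·0.000) / (2) = 5.500
  q = (4 - (1)·0.000) / (2) = 2.000
Iteration 2:
  p = (11 - (-1)·2.000) / (2) = 6.500
  q = (4 - (1)·5.500) / (2) = -0.750
Change: (1.000, -2.750) → max |·| = 2.750

2.750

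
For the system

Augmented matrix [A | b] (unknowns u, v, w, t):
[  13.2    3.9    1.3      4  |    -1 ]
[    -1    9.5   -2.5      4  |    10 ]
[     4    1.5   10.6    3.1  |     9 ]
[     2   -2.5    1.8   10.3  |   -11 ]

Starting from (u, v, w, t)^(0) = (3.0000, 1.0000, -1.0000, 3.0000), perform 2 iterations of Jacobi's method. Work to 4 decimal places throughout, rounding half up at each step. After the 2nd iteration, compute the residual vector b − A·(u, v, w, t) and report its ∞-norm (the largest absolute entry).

Iteration 1:
  u = (-1 - (3.9)·1.0000 - (1.3)·-1.0000 - (4)·3.0000) / (13.2) = -1.1818
  v = (10 - (-1)·3.0000 - (-2.5)·-1.0000 - (4)·3.0000) / (9.5) = -0.1579
  w = (9 - (4)·3.0000 - (1.5)·1.0000 - (3.1)·3.0000) / (10.6) = -1.3019
  t = (-11 - (2)·3.0000 - (-2.5)·1.0000 - (1.8)·-1.0000) / (10.3) = -1.2330
Iteration 2:
  u = (-1 - (3.9)·-0.1579 - (1.3)·-1.3019 - (4)·-1.2330) / (13.2) = 0.4727
  v = (10 - (-1)·-1.1818 - (-2.5)·-1.3019 - (4)·-1.2330) / (9.5) = 1.1048
  w = (9 - (4)·-1.1818 - (1.5)·-0.1579 - (3.1)·-1.2330) / (10.6) = 1.6780
  t = (-11 - (2)·-1.1818 - (-2.5)·-0.1579 - (1.8)·-1.3019) / (10.3) = -0.6493
Residual b − A·x = (-11.1326, 6.7693, -10.3220, -5.5160); ∞-norm = 11.1326

11.1326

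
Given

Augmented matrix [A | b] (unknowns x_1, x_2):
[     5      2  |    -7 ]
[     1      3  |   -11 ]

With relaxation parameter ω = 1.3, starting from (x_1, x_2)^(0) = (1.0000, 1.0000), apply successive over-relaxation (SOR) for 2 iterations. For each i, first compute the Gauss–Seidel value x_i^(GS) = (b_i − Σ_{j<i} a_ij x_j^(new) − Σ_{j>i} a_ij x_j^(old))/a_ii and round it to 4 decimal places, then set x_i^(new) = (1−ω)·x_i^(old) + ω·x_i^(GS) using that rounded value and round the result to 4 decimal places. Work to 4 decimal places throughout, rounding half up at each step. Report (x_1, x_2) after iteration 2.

(1.0118, -4.0283)

Iteration 1:
  x_1: GS value = (-7 - (2)·1.0000) / (5) = -1.8000;  x_1 ← (1−ω)·1.0000 + ω·-1.8000 = -2.6400
  x_2: GS value = (-11 - (1)·-2.6400) / (3) = -2.7867;  x_2 ← (1−ω)·1.0000 + ω·-2.7867 = -3.9227
Iteration 2:
  x_1: GS value = (-7 - (2)·-3.9227) / (5) = 0.1691;  x_1 ← (1−ω)·-2.6400 + ω·0.1691 = 1.0118
  x_2: GS value = (-11 - (1)·1.0118) / (3) = -4.0039;  x_2 ← (1−ω)·-3.9227 + ω·-4.0039 = -4.0283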